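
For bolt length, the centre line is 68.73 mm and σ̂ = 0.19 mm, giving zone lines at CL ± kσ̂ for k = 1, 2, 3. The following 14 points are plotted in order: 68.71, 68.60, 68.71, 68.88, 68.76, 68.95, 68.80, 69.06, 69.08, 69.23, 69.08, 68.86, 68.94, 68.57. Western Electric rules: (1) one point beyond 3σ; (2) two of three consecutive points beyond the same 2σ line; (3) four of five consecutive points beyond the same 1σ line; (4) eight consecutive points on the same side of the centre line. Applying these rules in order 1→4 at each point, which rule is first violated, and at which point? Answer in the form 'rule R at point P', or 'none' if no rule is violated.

rule 3 at point 10

Zone of each point (C = within 1σ̂, B = 1σ̂–2σ̂, A = 2σ̂–3σ̂, * = beyond 3σ̂; sign = side of CL): 1:-C, 2:-C, 3:-C, 4:+C, 5:+C, 6:+B, 7:+C, 8:+B, 9:+B, 10:+A, 11:+B, 12:+C, 13:+B, 14:-C
Rule 3 (four of five consecutive points beyond the same 1σ limit) is satisfied at point 10.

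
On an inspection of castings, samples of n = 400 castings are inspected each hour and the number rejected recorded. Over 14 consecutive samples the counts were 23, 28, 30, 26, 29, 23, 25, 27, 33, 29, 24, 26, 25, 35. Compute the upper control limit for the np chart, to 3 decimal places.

42.502

p̄ = Σdᵢ / (k·n) = 383 / (14 × 400) = 0.06839
UCL = np̄ + 3·√(np̄(1−p̄)) = 27.3571 + 3 × √(27.3571×0.93161) = 27.3571 + 3 × 5.0484 = 42.5023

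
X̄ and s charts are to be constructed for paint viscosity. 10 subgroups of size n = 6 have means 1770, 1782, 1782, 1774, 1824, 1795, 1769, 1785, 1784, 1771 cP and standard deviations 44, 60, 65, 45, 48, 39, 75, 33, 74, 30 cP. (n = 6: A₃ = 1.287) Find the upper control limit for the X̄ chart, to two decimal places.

X̄̄ = (1770 + 1782 + 1782 + 1774 + 1824 + 1795 + 1769 + 1785 + 1784 + 1771) / 10 = 1783.6000
s̄ = (44 + 60 + 65 + 45 + 48 + 39 + 75 + 33 + 74 + 30) / 10 = 51.3000
UCL = X̄̄ + A₃·s̄ = 1783.6000 + 1.287 × 51.3000 = 1849.6231

1849.62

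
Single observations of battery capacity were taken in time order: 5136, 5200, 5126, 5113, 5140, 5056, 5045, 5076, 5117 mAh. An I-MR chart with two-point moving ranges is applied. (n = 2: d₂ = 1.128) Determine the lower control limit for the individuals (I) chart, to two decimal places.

X̄ = (5136 + 5200 + 5126 + 5113 + 5140 + 5056 + 5045 + 5076 + 5117) / 9 = 5112.1111
Moving ranges: 64, 74, 13, 27, 84, 11, 31, 41; M̄R̄ = 345.0000 / 8 = 43.1250
LCL = X̄ − 3·M̄R̄/d₂ = 5112.1111 − 3 × 43.1250 / 1.128 = 4997.4170

4997.42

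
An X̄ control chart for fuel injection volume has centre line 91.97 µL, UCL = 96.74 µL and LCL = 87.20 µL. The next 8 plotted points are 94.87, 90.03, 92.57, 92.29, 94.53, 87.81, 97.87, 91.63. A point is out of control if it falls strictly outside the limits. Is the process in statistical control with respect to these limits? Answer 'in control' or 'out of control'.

out of control

Compare each point to [87.20, 96.74]: sample 7 = 97.87 > UCL.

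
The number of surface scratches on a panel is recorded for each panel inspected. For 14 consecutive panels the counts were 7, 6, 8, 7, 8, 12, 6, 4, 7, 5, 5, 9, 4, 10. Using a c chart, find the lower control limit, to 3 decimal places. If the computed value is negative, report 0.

0.000

c̄ = (7 + 6 + 8 + 7 + 8 + 12 + 6 + 4 + 7 + 5 + 5 + 9 + 4 + 10) / 14 = 98 / 14 = 7.0000
LCL = c̄ − 3√c̄ = 7.0000 − 3 × 2.6458 = -0.9373 → 0 (cannot be negative)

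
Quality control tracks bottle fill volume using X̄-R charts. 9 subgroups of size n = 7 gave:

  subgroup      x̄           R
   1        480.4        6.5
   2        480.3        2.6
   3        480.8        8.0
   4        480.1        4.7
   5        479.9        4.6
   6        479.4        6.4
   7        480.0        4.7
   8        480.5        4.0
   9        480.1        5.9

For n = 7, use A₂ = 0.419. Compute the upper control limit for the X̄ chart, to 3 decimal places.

X̄̄ = (480.4 + 480.3 + 480.8 + 480.1 + 479.9 + 479.4 + 480.0 + 480.5 + 480.1) / 9 = 4321.5000 / 9 = 480.1667
R̄ = (6.5 + 2.6 + 8.0 + 4.7 + 4.6 + 6.4 + 4.7 + 4.0 + 5.9) / 9 = 47.4000 / 9 = 5.2667
UCL = X̄̄ + A₂·R̄ = 480.1667 + 0.419 × 5.2667 = 482.3734

482.373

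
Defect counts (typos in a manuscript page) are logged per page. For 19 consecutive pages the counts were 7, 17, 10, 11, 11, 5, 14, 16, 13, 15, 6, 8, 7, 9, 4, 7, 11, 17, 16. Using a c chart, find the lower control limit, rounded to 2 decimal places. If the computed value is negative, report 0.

0.91

c̄ = (7 + 17 + 10 + 11 + 11 + 5 + 14 + 16 + 13 + 15 + 6 + 8 + 7 + 9 + 4 + 7 + 11 + 17 + 16) / 19 = 204 / 19 = 10.7368
LCL = c̄ − 3√c̄ = 10.7368 − 3 × 3.2767 = 0.9067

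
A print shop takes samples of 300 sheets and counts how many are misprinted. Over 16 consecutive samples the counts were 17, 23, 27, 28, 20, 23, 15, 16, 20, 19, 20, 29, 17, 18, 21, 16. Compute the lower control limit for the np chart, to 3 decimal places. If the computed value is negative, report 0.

7.433

p̄ = Σdᵢ / (k·n) = 329 / (16 × 300) = 0.06854
LCL = np̄ − 3·√(np̄(1−p̄)) = 20.5625 − 3 × 4.3764 = 7.4332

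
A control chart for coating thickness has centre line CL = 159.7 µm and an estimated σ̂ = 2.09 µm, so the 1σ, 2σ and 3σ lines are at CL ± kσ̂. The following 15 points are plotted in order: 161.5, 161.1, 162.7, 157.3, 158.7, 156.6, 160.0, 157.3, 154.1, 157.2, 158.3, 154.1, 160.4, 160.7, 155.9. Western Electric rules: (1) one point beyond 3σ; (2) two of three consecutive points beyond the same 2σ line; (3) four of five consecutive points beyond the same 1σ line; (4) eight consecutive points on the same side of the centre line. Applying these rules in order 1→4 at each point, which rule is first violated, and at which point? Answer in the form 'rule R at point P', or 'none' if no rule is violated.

rule 3 at point 10

Zone of each point (C = within 1σ̂, B = 1σ̂–2σ̂, A = 2σ̂–3σ̂, * = beyond 3σ̂; sign = side of CL): 1:+C, 2:+C, 3:+B, 4:-B, 5:-C, 6:-B, 7:+C, 8:-B, 9:-A, 10:-B, 11:-C, 12:-A, 13:+C, 14:+C, 15:-B
Rule 3 (four of five consecutive points beyond the same 1σ limit) is satisfied at point 10.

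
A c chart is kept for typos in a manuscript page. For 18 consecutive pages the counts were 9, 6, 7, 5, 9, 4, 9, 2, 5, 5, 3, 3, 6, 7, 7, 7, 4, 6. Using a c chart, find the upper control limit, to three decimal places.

c̄ = (9 + 6 + 7 + 5 + 9 + 4 + 9 + 2 + 5 + 5 + 3 + 3 + 6 + 7 + 7 + 7 + 4 + 6) / 18 = 104 / 18 = 5.7778
UCL = c̄ + 3√c̄ = 5.7778 + 3 × √5.7778 = 5.7778 + 3 × 2.4037 = 12.9889

12.989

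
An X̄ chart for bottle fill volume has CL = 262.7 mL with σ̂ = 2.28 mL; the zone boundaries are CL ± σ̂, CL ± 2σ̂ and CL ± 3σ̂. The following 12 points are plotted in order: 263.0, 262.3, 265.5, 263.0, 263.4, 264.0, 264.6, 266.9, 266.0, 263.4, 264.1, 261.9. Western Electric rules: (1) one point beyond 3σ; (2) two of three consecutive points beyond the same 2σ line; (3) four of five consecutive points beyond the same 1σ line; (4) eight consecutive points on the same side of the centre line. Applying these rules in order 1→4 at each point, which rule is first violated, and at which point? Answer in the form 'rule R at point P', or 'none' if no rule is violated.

Zone of each point (C = within 1σ̂, B = 1σ̂–2σ̂, A = 2σ̂–3σ̂, * = beyond 3σ̂; sign = side of CL): 1:+C, 2:-C, 3:+B, 4:+C, 5:+C, 6:+C, 7:+C, 8:+B, 9:+B, 10:+C, 11:+C, 12:-C
Rule 4 (eight consecutive points on the same side of the centre line) is satisfied at point 10.

rule 4 at point 10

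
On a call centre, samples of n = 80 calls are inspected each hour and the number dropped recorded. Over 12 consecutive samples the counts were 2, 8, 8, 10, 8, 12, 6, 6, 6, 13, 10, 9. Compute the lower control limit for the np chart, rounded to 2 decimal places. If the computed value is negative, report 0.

p̄ = Σdᵢ / (k·n) = 98 / (12 × 80) = 0.10208
LCL = np̄ − 3·√(np̄(1−p̄)) = 8.1667 − 3 × 2.7079 = 0.0428

0.04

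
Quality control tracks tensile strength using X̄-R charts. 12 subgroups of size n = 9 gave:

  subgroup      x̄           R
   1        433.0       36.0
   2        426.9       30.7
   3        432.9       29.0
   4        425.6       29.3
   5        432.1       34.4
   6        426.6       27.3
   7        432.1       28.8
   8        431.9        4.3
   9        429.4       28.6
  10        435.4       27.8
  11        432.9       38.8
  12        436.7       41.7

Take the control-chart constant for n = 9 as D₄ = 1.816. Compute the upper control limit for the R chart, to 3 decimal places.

53.981

R̄ = (36.0 + 30.7 + 29.0 + 29.3 + 34.4 + 27.3 + 28.8 + 4.3 + 28.6 + 27.8 + 38.8 + 41.7) / 12 = 356.7000 / 12 = 29.7250
UCL_R = D₄·R̄ = 1.816 × 29.7250 = 53.9806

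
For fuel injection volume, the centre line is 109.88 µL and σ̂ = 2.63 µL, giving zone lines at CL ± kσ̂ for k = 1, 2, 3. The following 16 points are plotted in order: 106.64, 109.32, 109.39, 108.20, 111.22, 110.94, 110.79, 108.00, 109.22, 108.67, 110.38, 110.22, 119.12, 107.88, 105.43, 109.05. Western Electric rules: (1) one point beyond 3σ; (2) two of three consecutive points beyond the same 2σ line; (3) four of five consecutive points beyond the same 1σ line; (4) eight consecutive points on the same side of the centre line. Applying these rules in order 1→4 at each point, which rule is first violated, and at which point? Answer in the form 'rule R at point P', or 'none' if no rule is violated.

Zone of each point (C = within 1σ̂, B = 1σ̂–2σ̂, A = 2σ̂–3σ̂, * = beyond 3σ̂; sign = side of CL): 1:-B, 2:-C, 3:-C, 4:-C, 5:+C, 6:+C, 7:+C, 8:-C, 9:-C, 10:-C, 11:+C, 12:+C, 13:+*, 14:-C, 15:-B, 16:-C
Rule 1 (one point beyond the 3σ limits) is satisfied at point 13.

rule 1 at point 13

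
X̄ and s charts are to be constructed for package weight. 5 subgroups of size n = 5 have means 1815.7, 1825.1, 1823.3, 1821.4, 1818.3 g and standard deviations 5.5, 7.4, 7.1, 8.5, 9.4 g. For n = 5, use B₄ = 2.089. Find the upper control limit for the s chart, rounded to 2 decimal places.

15.83

s̄ = (5.5 + 7.4 + 7.1 + 8.5 + 9.4) / 5 = 7.5800
UCL_s = B₄·s̄ = 2.089 × 7.5800 = 15.8346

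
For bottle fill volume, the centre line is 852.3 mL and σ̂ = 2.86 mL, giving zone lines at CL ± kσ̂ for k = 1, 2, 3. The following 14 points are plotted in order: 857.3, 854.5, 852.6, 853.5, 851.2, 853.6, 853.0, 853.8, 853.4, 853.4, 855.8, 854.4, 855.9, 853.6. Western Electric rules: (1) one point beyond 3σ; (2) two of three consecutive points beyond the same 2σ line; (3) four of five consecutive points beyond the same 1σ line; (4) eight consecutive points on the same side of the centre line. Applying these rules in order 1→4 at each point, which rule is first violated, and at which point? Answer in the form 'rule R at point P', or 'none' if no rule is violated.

rule 4 at point 13

Zone of each point (C = within 1σ̂, B = 1σ̂–2σ̂, A = 2σ̂–3σ̂, * = beyond 3σ̂; sign = side of CL): 1:+B, 2:+C, 3:+C, 4:+C, 5:-C, 6:+C, 7:+C, 8:+C, 9:+C, 10:+C, 11:+B, 12:+C, 13:+B, 14:+C
Rule 4 (eight consecutive points on the same side of the centre line) is satisfied at point 13.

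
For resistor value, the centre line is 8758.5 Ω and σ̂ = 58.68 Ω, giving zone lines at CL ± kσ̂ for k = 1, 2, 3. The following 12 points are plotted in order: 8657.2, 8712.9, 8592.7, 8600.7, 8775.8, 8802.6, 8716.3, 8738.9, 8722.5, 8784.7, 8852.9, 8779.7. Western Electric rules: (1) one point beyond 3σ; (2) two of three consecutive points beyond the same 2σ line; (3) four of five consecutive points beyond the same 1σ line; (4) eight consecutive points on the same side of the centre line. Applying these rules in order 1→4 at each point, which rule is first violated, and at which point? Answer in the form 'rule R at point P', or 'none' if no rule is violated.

Zone of each point (C = within 1σ̂, B = 1σ̂–2σ̂, A = 2σ̂–3σ̂, * = beyond 3σ̂; sign = side of CL): 1:-B, 2:-C, 3:-A, 4:-A, 5:+C, 6:+C, 7:-C, 8:-C, 9:-C, 10:+C, 11:+B, 12:+C
Rule 2 (two of three consecutive points beyond the same 2σ limit) is satisfied at point 4.

rule 2 at point 4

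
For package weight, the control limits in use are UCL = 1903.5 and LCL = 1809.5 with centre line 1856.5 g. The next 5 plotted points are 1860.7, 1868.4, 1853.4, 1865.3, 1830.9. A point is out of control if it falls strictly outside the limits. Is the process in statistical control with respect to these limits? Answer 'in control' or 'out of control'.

in control

All 5 points lie within [1809.5, 1903.5].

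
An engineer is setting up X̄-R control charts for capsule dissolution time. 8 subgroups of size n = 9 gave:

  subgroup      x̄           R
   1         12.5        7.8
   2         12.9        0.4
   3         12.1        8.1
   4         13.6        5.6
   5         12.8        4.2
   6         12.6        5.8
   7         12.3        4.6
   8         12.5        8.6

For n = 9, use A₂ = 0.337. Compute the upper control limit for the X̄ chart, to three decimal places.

X̄̄ = (12.5 + 12.9 + 12.1 + 13.6 + 12.8 + 12.6 + 12.3 + 12.5) / 8 = 101.3000 / 8 = 12.6625
R̄ = (7.8 + 0.4 + 8.1 + 5.6 + 4.2 + 5.8 + 4.6 + 8.6) / 8 = 45.1000 / 8 = 5.6375
UCL = X̄̄ + A₂·R̄ = 12.6625 + 0.337 × 5.6375 = 14.5623

14.562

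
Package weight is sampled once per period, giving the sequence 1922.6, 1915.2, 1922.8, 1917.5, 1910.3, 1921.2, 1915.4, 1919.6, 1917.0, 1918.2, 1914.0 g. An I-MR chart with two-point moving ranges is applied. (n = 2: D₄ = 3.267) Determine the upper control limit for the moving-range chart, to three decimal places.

Moving ranges: 7.4, 7.6, 5.3, 7.2, 10.9, 5.8, 4.2, 2.6, 1.2, 4.2; M̄R̄ = 56.4000 / 10 = 5.6400
UCL_MR = D₄·M̄R̄ = 3.267 × 5.6400 = 18.4259

18.426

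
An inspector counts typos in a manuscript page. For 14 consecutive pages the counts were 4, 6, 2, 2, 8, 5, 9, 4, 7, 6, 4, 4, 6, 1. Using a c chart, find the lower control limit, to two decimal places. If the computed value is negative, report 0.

0.00

c̄ = (4 + 6 + 2 + 2 + 8 + 5 + 9 + 4 + 7 + 6 + 4 + 4 + 6 + 1) / 14 = 68 / 14 = 4.8571
LCL = c̄ − 3√c̄ = 4.8571 − 3 × 2.2039 = -1.7545 → 0 (cannot be negative)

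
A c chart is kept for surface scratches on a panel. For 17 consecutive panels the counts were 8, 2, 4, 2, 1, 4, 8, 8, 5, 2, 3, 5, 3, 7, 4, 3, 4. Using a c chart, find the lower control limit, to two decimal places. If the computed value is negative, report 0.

c̄ = (8 + 2 + 4 + 2 + 1 + 4 + 8 + 8 + 5 + 2 + 3 + 5 + 3 + 7 + 4 + 3 + 4) / 17 = 73 / 17 = 4.2941
LCL = c̄ − 3√c̄ = 4.2941 − 3 × 2.0722 = -1.9226 → 0 (cannot be negative)

0.00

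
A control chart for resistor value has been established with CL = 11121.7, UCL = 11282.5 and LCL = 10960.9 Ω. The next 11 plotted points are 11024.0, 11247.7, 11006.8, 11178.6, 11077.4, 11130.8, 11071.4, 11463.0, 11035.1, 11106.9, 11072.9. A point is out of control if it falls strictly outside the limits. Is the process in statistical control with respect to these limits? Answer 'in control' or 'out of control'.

Compare each point to [10960.9, 11282.5]: sample 8 = 11463.0 > UCL.

out of control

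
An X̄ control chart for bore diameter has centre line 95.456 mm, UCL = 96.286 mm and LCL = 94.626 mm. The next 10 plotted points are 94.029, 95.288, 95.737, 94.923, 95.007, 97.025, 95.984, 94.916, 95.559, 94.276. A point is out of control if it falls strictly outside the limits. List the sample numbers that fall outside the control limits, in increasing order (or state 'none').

Compare each point to [94.626, 96.286]: sample 1 = 94.029 < LCL; sample 6 = 97.025 > UCL; sample 10 = 94.276 < LCL.

1, 6, 10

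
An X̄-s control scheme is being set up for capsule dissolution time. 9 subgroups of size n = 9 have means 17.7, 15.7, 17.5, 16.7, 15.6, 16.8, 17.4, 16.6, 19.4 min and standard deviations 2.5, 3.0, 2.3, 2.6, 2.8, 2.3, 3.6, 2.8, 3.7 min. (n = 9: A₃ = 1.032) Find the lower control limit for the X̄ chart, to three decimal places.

X̄̄ = (17.7 + 15.7 + 17.5 + 16.7 + 15.6 + 16.8 + 17.4 + 16.6 + 19.4) / 9 = 17.0444
s̄ = (2.5 + 3.0 + 2.3 + 2.6 + 2.8 + 2.3 + 3.6 + 2.8 + 3.7) / 9 = 2.8444
LCL = X̄̄ − A₃·s̄ = 17.0444 − 1.032 × 2.8444 = 14.1090

14.109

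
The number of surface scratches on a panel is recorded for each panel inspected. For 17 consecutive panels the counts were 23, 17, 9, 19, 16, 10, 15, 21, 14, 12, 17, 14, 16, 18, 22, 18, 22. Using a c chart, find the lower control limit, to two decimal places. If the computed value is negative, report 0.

c̄ = (23 + 17 + 9 + 19 + 16 + 10 + 15 + 21 + 14 + 12 + 17 + 14 + 16 + 18 + 22 + 18 + 22) / 17 = 283 / 17 = 16.6471
LCL = c̄ − 3√c̄ = 16.6471 − 3 × 4.0801 = 4.4068

4.41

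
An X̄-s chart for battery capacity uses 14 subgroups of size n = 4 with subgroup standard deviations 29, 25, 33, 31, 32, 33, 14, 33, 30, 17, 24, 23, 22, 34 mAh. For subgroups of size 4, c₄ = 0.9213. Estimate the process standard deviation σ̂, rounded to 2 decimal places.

29.46

s̄ = (29 + 25 + 33 + 31 + 32 + 33 + 14 + 33 + 30 + 17 + 24 + 23 + 22 + 34) / 14 = 27.1429
σ̂ = s̄ / c₄ = 27.1429 / 0.9213 = 29.4615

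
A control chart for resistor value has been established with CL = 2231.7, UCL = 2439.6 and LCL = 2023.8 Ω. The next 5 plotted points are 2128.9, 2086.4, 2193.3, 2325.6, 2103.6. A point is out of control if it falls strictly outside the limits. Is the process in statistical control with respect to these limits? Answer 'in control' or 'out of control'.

All 5 points lie within [2023.8, 2439.6].

in control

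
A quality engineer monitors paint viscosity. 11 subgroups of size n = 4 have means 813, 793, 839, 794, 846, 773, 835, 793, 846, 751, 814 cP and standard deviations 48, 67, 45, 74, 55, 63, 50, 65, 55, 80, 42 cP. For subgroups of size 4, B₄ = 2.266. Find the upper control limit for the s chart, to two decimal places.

s̄ = (48 + 67 + 45 + 74 + 55 + 63 + 50 + 65 + 55 + 80 + 42) / 11 = 58.5455
UCL_s = B₄·s̄ = 2.266 × 58.5455 = 132.6640

132.66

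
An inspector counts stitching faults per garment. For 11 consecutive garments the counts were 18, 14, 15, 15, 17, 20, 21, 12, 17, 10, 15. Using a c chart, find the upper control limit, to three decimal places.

27.750

c̄ = (18 + 14 + 15 + 15 + 17 + 20 + 21 + 12 + 17 + 10 + 15) / 11 = 174 / 11 = 15.8182
UCL = c̄ + 3√c̄ = 15.8182 + 3 × √15.8182 = 15.8182 + 3 × 3.9772 = 27.7498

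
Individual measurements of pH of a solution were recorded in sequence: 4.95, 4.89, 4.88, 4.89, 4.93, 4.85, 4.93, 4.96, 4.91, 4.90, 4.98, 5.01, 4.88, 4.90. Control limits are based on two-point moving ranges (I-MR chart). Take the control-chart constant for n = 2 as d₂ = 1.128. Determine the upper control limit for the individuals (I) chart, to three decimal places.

5.047

X̄ = (4.95 + 4.89 + 4.88 + 4.89 + 4.93 + 4.85 + 4.93 + 4.96 + 4.91 + 4.90 + 4.98 + 5.01 + 4.88 + 4.90) / 14 = 4.9186
Moving ranges: 0.06, 0.01, 0.01, 0.04, 0.08, 0.08, 0.03, 0.05, 0.01, 0.08, 0.03, 0.13, 0.02; M̄R̄ = 0.6300 / 13 = 0.0485
UCL = X̄ + 3·M̄R̄/d₂ = 4.9186 + 3 × 0.0485 / 1.128 = 5.0475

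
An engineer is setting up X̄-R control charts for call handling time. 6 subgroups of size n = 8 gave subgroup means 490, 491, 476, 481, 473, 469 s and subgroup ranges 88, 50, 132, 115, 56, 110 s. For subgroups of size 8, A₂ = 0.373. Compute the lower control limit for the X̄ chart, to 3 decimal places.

X̄̄ = (490 + 491 + 476 + 481 + 473 + 469) / 6 = 2880.0000 / 6 = 480.0000
R̄ = (88 + 50 + 132 + 115 + 56 + 110) / 6 = 551.0000 / 6 = 91.8333
LCL = X̄̄ − A₂·R̄ = 480.0000 − 0.373 × 91.8333 = 445.7462

445.746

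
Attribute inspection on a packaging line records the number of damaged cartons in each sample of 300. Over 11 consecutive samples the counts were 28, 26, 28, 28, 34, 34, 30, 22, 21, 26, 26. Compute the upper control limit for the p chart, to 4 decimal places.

0.1418

p̄ = Σdᵢ / (k·n) = 303 / (11 × 300) = 0.09182
UCL = p̄ + 3·√(p̄(1−p̄)/n) = 0.09182 + 3 × √(0.09182×0.90818/300) = 0.09182 + 3 × 0.01667 = 0.14183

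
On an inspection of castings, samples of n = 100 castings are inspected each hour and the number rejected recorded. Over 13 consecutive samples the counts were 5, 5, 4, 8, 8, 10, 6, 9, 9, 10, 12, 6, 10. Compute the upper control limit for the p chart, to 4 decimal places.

p̄ = Σdᵢ / (k·n) = 102 / (13 × 100) = 0.07846
UCL = p̄ + 3·√(p̄(1−p̄)/n) = 0.07846 + 3 × √(0.07846×0.92154/100) = 0.07846 + 3 × 0.02689 = 0.15913

0.1591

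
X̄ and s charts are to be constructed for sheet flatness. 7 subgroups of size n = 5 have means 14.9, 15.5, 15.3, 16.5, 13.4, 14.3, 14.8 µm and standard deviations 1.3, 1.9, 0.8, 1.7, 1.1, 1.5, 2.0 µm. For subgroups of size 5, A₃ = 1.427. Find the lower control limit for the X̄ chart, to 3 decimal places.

12.857

X̄̄ = (14.9 + 15.5 + 15.3 + 16.5 + 13.4 + 14.3 + 14.8) / 7 = 14.9571
s̄ = (1.3 + 1.9 + 0.8 + 1.7 + 1.1 + 1.5 + 2.0) / 7 = 1.4714
LCL = X̄̄ − A₃·s̄ = 14.9571 − 1.427 × 1.4714 = 12.8574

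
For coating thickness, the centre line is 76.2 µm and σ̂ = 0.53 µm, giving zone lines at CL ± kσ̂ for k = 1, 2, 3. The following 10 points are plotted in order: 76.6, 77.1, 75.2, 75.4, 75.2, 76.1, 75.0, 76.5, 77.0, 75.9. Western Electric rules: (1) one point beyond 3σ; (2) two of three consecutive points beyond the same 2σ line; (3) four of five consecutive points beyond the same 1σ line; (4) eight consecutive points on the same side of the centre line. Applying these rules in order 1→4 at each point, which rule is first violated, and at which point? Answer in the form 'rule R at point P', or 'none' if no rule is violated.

Zone of each point (C = within 1σ̂, B = 1σ̂–2σ̂, A = 2σ̂–3σ̂, * = beyond 3σ̂; sign = side of CL): 1:+C, 2:+B, 3:-B, 4:-B, 5:-B, 6:-C, 7:-A, 8:+C, 9:+B, 10:-C
Rule 3 (four of five consecutive points beyond the same 1σ limit) is satisfied at point 7.

rule 3 at point 7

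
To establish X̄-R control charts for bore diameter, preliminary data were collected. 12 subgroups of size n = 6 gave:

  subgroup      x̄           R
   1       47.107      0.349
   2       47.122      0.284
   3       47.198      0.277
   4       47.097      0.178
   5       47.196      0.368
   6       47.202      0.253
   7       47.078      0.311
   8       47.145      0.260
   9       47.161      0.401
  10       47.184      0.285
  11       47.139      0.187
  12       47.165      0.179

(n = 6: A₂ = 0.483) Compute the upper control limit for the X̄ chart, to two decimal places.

47.28

X̄̄ = (47.107 + 47.122 + 47.198 + 47.097 + 47.196 + 47.202 + 47.078 + 47.145 + 47.161 + 47.184 + 47.139 + 47.165) / 12 = 565.7940 / 12 = 47.1495
R̄ = (0.349 + 0.284 + 0.277 + 0.178 + 0.368 + 0.253 + 0.311 + 0.260 + 0.401 + 0.285 + 0.187 + 0.179) / 12 = 3.3320 / 12 = 0.2777
UCL = X̄̄ + A₂·R̄ = 47.1495 + 0.483 × 0.2777 = 47.2836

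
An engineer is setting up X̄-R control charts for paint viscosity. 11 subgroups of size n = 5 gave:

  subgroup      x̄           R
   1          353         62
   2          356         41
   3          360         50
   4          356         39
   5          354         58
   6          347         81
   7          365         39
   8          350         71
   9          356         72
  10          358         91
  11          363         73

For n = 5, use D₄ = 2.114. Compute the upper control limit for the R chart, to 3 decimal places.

130.107

R̄ = (62 + 41 + 50 + 39 + 58 + 81 + 39 + 71 + 72 + 91 + 73) / 11 = 677.0000 / 11 = 61.5455
UCL_R = D₄·R̄ = 2.114 × 61.5455 = 130.1071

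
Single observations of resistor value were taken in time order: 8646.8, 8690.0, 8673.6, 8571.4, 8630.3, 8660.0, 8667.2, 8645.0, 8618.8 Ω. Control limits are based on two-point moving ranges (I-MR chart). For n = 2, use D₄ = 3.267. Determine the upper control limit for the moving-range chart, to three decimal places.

Moving ranges: 43.2, 16.4, 102.2, 58.9, 29.7, 7.2, 22.2, 26.2; M̄R̄ = 306.0000 / 8 = 38.2500
UCL_MR = D₄·M̄R̄ = 3.267 × 38.2500 = 124.9627

124.963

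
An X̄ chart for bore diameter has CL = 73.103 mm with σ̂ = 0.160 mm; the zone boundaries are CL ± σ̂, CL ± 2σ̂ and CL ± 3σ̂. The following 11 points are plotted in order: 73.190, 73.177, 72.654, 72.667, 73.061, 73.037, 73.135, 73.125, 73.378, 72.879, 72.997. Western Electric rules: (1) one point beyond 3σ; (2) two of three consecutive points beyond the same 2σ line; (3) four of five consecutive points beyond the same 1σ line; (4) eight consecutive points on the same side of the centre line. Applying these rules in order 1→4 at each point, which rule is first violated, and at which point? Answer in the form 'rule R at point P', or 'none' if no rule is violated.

rule 2 at point 4

Zone of each point (C = within 1σ̂, B = 1σ̂–2σ̂, A = 2σ̂–3σ̂, * = beyond 3σ̂; sign = side of CL): 1:+C, 2:+C, 3:-A, 4:-A, 5:-C, 6:-C, 7:+C, 8:+C, 9:+B, 10:-B, 11:-C
Rule 2 (two of three consecutive points beyond the same 2σ limit) is satisfied at point 4.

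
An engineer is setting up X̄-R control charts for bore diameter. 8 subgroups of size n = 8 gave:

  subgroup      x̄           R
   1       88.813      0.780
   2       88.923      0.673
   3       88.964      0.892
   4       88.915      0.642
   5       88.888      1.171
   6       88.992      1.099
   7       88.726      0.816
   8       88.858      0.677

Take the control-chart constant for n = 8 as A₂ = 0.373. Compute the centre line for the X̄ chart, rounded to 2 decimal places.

88.88

X̄̄ = (88.813 + 88.923 + 88.964 + 88.915 + 88.888 + 88.992 + 88.726 + 88.858) / 8 = 711.0790 / 8 = 88.8849
CL = X̄̄ = 88.8849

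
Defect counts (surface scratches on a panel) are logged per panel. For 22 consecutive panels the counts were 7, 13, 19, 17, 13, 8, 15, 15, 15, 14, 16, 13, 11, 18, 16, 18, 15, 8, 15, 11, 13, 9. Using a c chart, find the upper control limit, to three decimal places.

c̄ = (7 + 13 + 19 + 17 + 13 + 8 + 15 + 15 + 15 + 14 + 16 + 13 + 11 + 18 + 16 + 18 + 15 + 8 + 15 + 11 + 13 + 9) / 22 = 299 / 22 = 13.5909
UCL = c̄ + 3√c̄ = 13.5909 + 3 × √13.5909 = 13.5909 + 3 × 3.6866 = 24.6507

24.651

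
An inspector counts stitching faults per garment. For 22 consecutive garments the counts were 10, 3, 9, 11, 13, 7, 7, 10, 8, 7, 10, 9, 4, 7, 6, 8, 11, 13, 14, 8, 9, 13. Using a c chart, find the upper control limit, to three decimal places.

c̄ = (10 + 3 + 9 + 11 + 13 + 7 + 7 + 10 + 8 + 7 + 10 + 9 + 4 + 7 + 6 + 8 + 11 + 13 + 14 + 8 + 9 + 13) / 22 = 197 / 22 = 8.9545
UCL = c̄ + 3√c̄ = 8.9545 + 3 × √8.9545 = 8.9545 + 3 × 2.9924 = 17.9318

17.932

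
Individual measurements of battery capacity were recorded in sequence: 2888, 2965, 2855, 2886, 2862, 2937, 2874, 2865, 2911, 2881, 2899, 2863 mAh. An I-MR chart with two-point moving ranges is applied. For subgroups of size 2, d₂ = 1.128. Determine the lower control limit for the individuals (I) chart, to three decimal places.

X̄ = (2888 + 2965 + 2855 + 2886 + 2862 + 2937 + 2874 + 2865 + 2911 + 2881 + 2899 + 2863) / 12 = 2890.5000
Moving ranges: 77, 110, 31, 24, 75, 63, 9, 46, 30, 18, 36; M̄R̄ = 519.0000 / 11 = 47.1818
LCL = X̄ − 3·M̄R̄/d₂ = 2890.5000 − 3 × 47.1818 / 1.128 = 2765.0164

2765.016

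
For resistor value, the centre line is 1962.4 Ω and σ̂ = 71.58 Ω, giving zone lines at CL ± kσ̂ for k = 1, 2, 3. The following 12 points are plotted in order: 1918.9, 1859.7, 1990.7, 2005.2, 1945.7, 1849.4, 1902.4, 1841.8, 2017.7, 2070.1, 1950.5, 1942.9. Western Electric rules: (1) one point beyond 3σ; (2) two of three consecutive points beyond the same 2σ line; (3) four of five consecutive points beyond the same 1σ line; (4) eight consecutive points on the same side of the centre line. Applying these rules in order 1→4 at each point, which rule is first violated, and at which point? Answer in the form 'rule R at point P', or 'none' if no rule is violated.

Zone of each point (C = within 1σ̂, B = 1σ̂–2σ̂, A = 2σ̂–3σ̂, * = beyond 3σ̂; sign = side of CL): 1:-C, 2:-B, 3:+C, 4:+C, 5:-C, 6:-B, 7:-C, 8:-B, 9:+C, 10:+B, 11:-C, 12:-C
No rule fires across all 12 points.

none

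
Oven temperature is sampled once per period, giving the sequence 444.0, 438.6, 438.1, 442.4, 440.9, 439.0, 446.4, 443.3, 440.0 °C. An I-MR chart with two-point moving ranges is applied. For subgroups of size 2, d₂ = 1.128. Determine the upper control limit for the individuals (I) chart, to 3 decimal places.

X̄ = (444.0 + 438.6 + 438.1 + 442.4 + 440.9 + 439.0 + 446.4 + 443.3 + 440.0) / 9 = 441.4111
Moving ranges: 5.4, 0.5, 4.3, 1.5, 1.9, 7.4, 3.1, 3.3; M̄R̄ = 27.4000 / 8 = 3.4250
UCL = X̄ + 3·M̄R̄/d₂ = 441.4111 + 3 × 3.4250 / 1.128 = 450.5202

450.520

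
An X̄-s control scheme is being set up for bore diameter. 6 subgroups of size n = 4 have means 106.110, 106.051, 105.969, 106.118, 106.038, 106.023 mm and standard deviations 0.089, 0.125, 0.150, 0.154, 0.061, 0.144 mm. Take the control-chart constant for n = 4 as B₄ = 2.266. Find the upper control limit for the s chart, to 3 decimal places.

0.273

s̄ = (0.089 + 0.125 + 0.150 + 0.154 + 0.061 + 0.144) / 6 = 0.1205
UCL_s = B₄·s̄ = 2.266 × 0.1205 = 0.2731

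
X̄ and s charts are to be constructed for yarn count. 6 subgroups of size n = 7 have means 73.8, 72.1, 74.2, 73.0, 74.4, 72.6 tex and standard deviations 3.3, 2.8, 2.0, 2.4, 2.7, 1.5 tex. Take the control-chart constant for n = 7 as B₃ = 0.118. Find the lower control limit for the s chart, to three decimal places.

s̄ = (3.3 + 2.8 + 2.0 + 2.4 + 2.7 + 1.5) / 6 = 2.4500
LCL_s = B₃·s̄ = 0.118 × 2.4500 = 0.2891

0.289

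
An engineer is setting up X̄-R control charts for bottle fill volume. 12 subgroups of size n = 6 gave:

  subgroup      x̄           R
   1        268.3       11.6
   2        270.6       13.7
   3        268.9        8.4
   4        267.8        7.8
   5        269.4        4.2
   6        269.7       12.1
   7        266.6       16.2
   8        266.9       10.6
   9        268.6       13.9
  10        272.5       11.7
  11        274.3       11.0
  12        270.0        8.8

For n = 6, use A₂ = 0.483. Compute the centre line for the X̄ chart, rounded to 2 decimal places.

269.47

X̄̄ = (268.3 + 270.6 + 268.9 + 267.8 + 269.4 + 269.7 + 266.6 + 266.9 + 268.6 + 272.5 + 274.3 + 270.0) / 12 = 3233.6000 / 12 = 269.4667
CL = X̄̄ = 269.4667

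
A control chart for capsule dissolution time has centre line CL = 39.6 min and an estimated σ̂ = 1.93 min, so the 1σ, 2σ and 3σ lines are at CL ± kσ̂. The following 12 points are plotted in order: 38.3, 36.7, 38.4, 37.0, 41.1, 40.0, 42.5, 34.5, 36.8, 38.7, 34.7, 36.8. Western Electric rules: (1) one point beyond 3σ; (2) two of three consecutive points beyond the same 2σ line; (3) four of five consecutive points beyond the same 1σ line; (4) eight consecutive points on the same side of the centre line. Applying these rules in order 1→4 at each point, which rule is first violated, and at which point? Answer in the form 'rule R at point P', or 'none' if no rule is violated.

rule 3 at point 12

Zone of each point (C = within 1σ̂, B = 1σ̂–2σ̂, A = 2σ̂–3σ̂, * = beyond 3σ̂; sign = side of CL): 1:-C, 2:-B, 3:-C, 4:-B, 5:+C, 6:+C, 7:+B, 8:-A, 9:-B, 10:-C, 11:-A, 12:-B
Rule 3 (four of five consecutive points beyond the same 1σ limit) is satisfied at point 12.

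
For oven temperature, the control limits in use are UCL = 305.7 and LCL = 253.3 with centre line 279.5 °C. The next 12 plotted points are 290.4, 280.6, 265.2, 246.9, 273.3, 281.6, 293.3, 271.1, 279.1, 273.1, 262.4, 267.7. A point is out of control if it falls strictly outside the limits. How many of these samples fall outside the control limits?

1

Compare each point to [253.3, 305.7]: sample 4 = 246.9 < LCL.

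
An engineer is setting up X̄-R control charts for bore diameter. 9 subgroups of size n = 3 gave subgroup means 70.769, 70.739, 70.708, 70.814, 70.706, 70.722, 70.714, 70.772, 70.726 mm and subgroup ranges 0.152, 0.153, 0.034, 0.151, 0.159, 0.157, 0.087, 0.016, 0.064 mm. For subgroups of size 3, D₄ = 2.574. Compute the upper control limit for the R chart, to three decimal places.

R̄ = (0.152 + 0.153 + 0.034 + 0.151 + 0.159 + 0.157 + 0.087 + 0.016 + 0.064) / 9 = 0.9730 / 9 = 0.1081
UCL_R = D₄·R̄ = 2.574 × 0.1081 = 0.2783

0.278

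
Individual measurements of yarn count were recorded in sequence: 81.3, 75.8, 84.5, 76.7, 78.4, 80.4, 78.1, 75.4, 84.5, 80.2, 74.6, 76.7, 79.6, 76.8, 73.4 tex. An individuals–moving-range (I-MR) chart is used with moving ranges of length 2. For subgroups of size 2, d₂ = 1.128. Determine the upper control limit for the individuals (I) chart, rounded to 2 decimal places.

90.00

X̄ = (81.3 + 75.8 + 84.5 + 76.7 + 78.4 + 80.4 + 78.1 + 75.4 + 84.5 + 80.2 + 74.6 + 76.7 + 79.6 + 76.8 + 73.4) / 15 = 78.4267
Moving ranges: 5.5, 8.7, 7.8, 1.7, 2.0, 2.3, 2.7, 9.1, 4.3, 5.6, 2.1, 2.9, 2.8, 3.4; M̄R̄ = 60.9000 / 14 = 4.3500
UCL = X̄ + 3·M̄R̄/d₂ = 78.4267 + 3 × 4.3500 / 1.128 = 89.9958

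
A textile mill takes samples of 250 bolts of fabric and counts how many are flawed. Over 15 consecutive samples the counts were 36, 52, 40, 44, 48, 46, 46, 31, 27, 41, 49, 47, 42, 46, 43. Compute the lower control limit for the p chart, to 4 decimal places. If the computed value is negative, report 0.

0.0988

p̄ = Σdᵢ / (k·n) = 638 / (15 × 250) = 0.17013
LCL = p̄ − 3·√(p̄(1−p̄)/n) = 0.17013 − 3 × 0.02376 = 0.09884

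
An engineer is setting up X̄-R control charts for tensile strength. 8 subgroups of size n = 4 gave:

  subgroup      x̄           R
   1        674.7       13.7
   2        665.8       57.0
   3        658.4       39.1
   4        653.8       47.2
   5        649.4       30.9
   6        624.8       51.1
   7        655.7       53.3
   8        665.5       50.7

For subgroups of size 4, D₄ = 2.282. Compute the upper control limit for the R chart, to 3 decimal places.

97.841

R̄ = (13.7 + 57.0 + 39.1 + 47.2 + 30.9 + 51.1 + 53.3 + 50.7) / 8 = 343.0000 / 8 = 42.8750
UCL_R = D₄·R̄ = 2.282 × 42.8750 = 97.8407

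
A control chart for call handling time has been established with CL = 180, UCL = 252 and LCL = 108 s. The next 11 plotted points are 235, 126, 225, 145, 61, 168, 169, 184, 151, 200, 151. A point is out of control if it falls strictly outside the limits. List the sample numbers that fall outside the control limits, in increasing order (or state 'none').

Compare each point to [108, 252]: sample 5 = 61 < LCL.

5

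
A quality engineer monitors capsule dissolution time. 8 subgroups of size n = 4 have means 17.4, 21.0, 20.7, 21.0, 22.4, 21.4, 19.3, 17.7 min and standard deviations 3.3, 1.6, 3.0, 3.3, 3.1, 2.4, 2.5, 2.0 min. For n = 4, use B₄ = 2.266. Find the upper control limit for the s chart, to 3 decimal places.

6.005

s̄ = (3.3 + 1.6 + 3.0 + 3.3 + 3.1 + 2.4 + 2.5 + 2.0) / 8 = 2.6500
UCL_s = B₄·s̄ = 2.266 × 2.6500 = 6.0049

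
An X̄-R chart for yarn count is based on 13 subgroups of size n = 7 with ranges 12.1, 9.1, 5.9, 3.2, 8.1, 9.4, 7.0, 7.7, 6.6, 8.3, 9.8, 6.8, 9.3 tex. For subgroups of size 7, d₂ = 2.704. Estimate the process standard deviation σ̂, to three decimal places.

R̄ = (12.1 + 9.1 + 5.9 + 3.2 + 8.1 + 9.4 + 7.0 + 7.7 + 6.6 + 8.3 + 9.8 + 6.8 + 9.3) / 13 = 7.9462
σ̂ = R̄ / d₂ = 7.9462 / 2.704 = 2.9387

2.939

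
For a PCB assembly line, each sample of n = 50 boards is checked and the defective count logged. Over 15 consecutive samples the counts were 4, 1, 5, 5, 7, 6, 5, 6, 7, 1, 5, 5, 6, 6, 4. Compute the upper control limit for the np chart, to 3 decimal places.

11.154

p̄ = Σdᵢ / (k·n) = 73 / (15 × 50) = 0.09733
UCL = np̄ + 3·√(np̄(1−p̄)) = 4.8667 + 3 × √(4.8667×0.90267) = 4.8667 + 3 × 2.0959 = 11.1545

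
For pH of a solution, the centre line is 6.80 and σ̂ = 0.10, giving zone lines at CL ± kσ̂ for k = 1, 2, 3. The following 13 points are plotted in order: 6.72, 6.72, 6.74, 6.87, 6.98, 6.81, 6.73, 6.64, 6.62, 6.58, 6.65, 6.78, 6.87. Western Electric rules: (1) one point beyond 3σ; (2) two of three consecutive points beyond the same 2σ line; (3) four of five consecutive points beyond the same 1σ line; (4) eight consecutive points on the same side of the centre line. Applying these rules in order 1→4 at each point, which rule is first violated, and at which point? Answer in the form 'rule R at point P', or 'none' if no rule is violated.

rule 3 at point 11

Zone of each point (C = within 1σ̂, B = 1σ̂–2σ̂, A = 2σ̂–3σ̂, * = beyond 3σ̂; sign = side of CL): 1:-C, 2:-C, 3:-C, 4:+C, 5:+B, 6:+C, 7:-C, 8:-B, 9:-B, 10:-A, 11:-B, 12:-C, 13:+C
Rule 3 (four of five consecutive points beyond the same 1σ limit) is satisfied at point 11.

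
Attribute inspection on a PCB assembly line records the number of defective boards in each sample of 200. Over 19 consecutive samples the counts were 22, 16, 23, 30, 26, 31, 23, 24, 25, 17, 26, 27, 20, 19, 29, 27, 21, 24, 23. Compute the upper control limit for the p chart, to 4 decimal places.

0.1879

p̄ = Σdᵢ / (k·n) = 453 / (19 × 200) = 0.11921
UCL = p̄ + 3·√(p̄(1−p̄)/n) = 0.11921 + 3 × √(0.11921×0.88079/200) = 0.11921 + 3 × 0.02291 = 0.18795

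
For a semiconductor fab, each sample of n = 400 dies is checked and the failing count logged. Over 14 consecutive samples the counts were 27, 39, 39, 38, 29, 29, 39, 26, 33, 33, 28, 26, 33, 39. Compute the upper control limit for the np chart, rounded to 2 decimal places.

p̄ = Σdᵢ / (k·n) = 458 / (14 × 400) = 0.08179
UCL = np̄ + 3·√(np̄(1−p̄)) = 32.7143 + 3 × √(32.7143×0.91821) = 32.7143 + 3 × 5.4808 = 49.1566

49.16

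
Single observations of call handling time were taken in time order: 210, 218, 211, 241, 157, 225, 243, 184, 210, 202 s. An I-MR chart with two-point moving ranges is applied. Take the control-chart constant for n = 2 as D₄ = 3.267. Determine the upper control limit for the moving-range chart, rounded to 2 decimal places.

111.80

Moving ranges: 8, 7, 30, 84, 68, 18, 59, 26, 8; M̄R̄ = 308.0000 / 9 = 34.2222
UCL_MR = D₄·M̄R̄ = 3.267 × 34.2222 = 111.8040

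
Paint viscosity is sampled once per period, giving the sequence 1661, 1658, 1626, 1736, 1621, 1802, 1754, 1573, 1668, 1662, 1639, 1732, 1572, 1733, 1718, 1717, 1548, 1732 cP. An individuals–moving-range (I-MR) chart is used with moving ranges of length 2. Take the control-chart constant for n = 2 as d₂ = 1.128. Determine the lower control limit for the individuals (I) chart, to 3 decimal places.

1428.396

X̄ = (1661 + 1658 + 1626 + 1736 + 1621 + 1802 + 1754 + 1573 + 1668 + 1662 + 1639 + 1732 + 1572 + 1733 + 1718 + 1717 + 1548 + 1732) / 18 = 1675.1111
Moving ranges: 3, 32, 110, 115, 181, 48, 181, 95, 6, 23, 93, 160, 161, 15, 1, 169, 184; M̄R̄ = 1577.0000 / 17 = 92.7647
LCL = X̄ − 3·M̄R̄/d₂ = 1675.1111 − 3 × 92.7647 / 1.128 = 1428.3965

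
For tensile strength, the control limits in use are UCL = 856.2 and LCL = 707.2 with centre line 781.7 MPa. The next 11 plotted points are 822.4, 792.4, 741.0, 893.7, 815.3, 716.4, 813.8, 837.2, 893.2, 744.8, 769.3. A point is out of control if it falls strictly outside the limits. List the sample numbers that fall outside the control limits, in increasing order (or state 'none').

Compare each point to [707.2, 856.2]: sample 4 = 893.7 > UCL; sample 9 = 893.2 > UCL.

4, 9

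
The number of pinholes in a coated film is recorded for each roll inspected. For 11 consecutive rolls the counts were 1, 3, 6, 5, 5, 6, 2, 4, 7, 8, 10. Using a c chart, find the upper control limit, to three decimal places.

12.011

c̄ = (1 + 3 + 6 + 5 + 5 + 6 + 2 + 4 + 7 + 8 + 10) / 11 = 57 / 11 = 5.1818
UCL = c̄ + 3√c̄ = 5.1818 + 3 × √5.1818 = 5.1818 + 3 × 2.2764 = 12.0109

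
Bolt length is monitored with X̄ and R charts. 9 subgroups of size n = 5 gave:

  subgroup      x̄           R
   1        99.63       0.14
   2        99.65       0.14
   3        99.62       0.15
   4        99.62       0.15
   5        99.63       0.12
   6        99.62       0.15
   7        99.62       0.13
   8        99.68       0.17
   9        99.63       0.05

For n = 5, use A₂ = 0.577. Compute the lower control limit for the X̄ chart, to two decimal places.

X̄̄ = (99.63 + 99.65 + 99.62 + 99.62 + 99.63 + 99.62 + 99.62 + 99.68 + 99.63) / 9 = 896.7000 / 9 = 99.6333
R̄ = (0.14 + 0.14 + 0.15 + 0.15 + 0.12 + 0.15 + 0.13 + 0.17 + 0.05) / 9 = 1.2000 / 9 = 0.1333
LCL = X̄̄ − A₂·R̄ = 99.6333 − 0.577 × 0.1333 = 99.5564

99.56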